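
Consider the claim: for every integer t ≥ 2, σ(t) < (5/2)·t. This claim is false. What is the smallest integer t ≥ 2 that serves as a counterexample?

For t = 2, 3, 4, 5, …, 21, 22, 23 the conclusion holds.
t = 24: σ(24) = 60; 60 ≥ 60.

t = 24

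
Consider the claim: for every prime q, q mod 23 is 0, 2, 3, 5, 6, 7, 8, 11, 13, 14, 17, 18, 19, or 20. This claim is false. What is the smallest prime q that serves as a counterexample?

q = 47

A counterexample is any prime q such that the claim fails; we check each in order.
For q = 2, 3, 5, 7, …, 37, 41, 43 the conclusion holds.
q = 47: 47 mod 23 = 1 — not in {0, 2, 3, 5, 6, 7, 8, 11, 13, 14, 17, 18, 19, 20}.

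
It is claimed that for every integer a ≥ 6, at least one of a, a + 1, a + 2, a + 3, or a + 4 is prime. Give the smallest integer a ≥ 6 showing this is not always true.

Check each integer a ≥ 6 in order until a, a + 1, a + 2, a + 3, a + 4 are all composite.
For a = 6, 7, 8, 9, …, 21, 22, 23 the conclusion holds.
a = 24: 24 = 2 × 12; 25 = 5 × 5; 26 = 2 × 13; 27 = 3 × 9; 28 = 2 × 14 — all composite.
Thus a = 24 disproves the claim, and no smaller a works.

a = 24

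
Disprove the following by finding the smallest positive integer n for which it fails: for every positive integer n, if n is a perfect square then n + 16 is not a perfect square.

Check each positive integer n in order until n is a perfect square but n + 16 is a perfect square.
n = 1: 1 + 16 = 17, not a perfect square.
n = 4: 4 + 16 = 20, not a perfect square.
n = 9: 9 = 3² and 9 + 16 = 25 = 5².
So n = 9 is the smallest counterexample.

n = 9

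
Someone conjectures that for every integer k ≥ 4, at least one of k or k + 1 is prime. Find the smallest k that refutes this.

We need the least integer k ≥ 4 for which k, k + 1 are both composite.
k = 4: 5 is prime.
k = 5: 5 is prime.
k = 6: 7 is prime.
k = 7: 7 is prime.
k = 8: 8 = 2 × 4; 9 = 3 × 3 — both composite.
So k = 8 is the smallest counterexample.

k = 8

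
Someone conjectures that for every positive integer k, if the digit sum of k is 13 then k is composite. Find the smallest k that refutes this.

k = 67

We need the least positive integer k for which the digit sum of k is 13 but k is prime.
For k = 49, 58 the conclusion holds.
k = 67: digit sum 13; 67 is prime, not composite.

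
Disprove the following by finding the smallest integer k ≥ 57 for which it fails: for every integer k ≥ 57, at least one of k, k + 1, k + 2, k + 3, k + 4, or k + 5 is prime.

Check each integer k ≥ 57 in order until k, k + 1, k + 2, k + 3, k + 4, k + 5 are all composite.
The first 33 eligible values, up to k = 89, all satisfy the conclusion.
k = 90: 90 = 2 × 45; 91 = 7 × 13; 92 = 2 × 46; 93 = 3 × 31; 94 = 2 × 47; 95 = 5 × 19 — all composite.

k = 90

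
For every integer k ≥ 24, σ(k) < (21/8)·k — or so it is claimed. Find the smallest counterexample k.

A counterexample is any integer k ≥ 24 such that the claim fails; we check each in order.
For k = 24, 25, 26, 27, …, 57, 58, 59 the conclusion holds.
k = 60: σ(60) = 168; 168 ≥ 315/2.
So k = 60 is the smallest counterexample.

k = 60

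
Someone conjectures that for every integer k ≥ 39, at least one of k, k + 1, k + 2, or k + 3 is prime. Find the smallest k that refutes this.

We need the least integer k ≥ 39 for which k, k + 1, k + 2, k + 3 are all composite.
For k = 39, 40, 41, 42, 43, 44, 45, 46, 47 the conclusion holds.
k = 48: 48 = 2 × 24; 49 = 7 × 7; 50 = 2 × 25; 51 = 3 × 17 — all composite.

k = 48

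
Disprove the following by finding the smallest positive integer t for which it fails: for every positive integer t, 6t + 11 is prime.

t = 4

We need the least positive integer t for which 6t + 11 is not prime.
For t = 1, 2, 3 the conclusion holds.
t = 4: 6t + 11 = 35 = 5 × 7, composite.
Thus t = 4 disproves the claim, and no smaller t works.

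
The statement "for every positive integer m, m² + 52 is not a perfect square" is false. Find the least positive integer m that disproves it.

Check each positive integer m in order until m² + 52 is a perfect square.
For m = 1, 2, 3, 4, …, 9, 10, 11 the conclusion holds.
m = 12: 12² + 52 = 196 = 14², a perfect square.
So m = 12 is the smallest counterexample.

m = 12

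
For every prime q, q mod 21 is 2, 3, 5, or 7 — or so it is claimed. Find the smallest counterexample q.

A counterexample is any prime q such that the claim fails; we check each in order.
For q = 2, 3, 5, 7 the conclusion holds.
q = 11: 11 mod 21 = 11 — not in {2, 3, 5, 7}.
Thus q = 11 disproves the claim, and no smaller q works.

q = 11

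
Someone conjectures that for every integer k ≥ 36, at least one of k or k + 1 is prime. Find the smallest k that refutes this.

Check each integer k ≥ 36 in order until k, k + 1 are both composite.
For k = 36, 37 the conclusion holds.
k = 38: 38 = 2 × 19; 39 = 3 × 13 — both composite.
Hence k = 38 is a counterexample.

k = 38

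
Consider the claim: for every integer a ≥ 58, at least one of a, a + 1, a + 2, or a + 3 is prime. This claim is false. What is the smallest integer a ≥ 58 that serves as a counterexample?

We need the least integer a ≥ 58 for which a, a + 1, a + 2, a + 3 are all composite.
The first 4 eligible values, up to a = 61, all satisfy the conclusion.
a = 62: 62 = 2 × 31; 63 = 3 × 21; 64 = 2 × 32; 65 = 5 × 13 — all composite.
Hence a = 62 is a counterexample.

a = 62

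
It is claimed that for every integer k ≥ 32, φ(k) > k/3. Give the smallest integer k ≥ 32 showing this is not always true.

k = 36

A counterexample is any integer k ≥ 32 such that the claim fails; we check each in order.
k = 32: φ(32) = 16 and 32/3 = 32/3, so φ(32) > 32/3.
k = 33: φ(33) = 20 and 33/3 = 11, so φ(33) > 33/3.
k = 34: φ(34) = 16 and 34/3 = 34/3, so φ(34) > 34/3.
k = 35: φ(35) = 24 and 35/3 = 35/3, so φ(35) > 35/3.
k = 36: φ(36) = 12 and 36/3 = 12, so φ(36) ≤ 36/3.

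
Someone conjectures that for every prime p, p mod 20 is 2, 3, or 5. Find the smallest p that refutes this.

p = 7

Check each prime p in order until the claim fails.
For p = 2, 3, 5 the conclusion holds.
p = 7: 7 mod 20 = 7 — not in {2, 3, 5}.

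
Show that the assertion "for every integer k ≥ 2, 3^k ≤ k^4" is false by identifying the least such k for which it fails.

k = 8

k = 2: 3^k = 9 and k^4 = 16, so 9 ≤ 16.
k = 3: 3^k = 27 and k^4 = 81, so 27 ≤ 81.
k = 4: 3^k = 81 and k^4 = 256, so 81 ≤ 256.
k = 5: 3^k = 243 and k^4 = 625, so 243 ≤ 625.
k = 6: 3^k = 729 and k^4 = 1296, so 729 ≤ 1296.
k = 7: 3^k = 2187 and k^4 = 2401, so 2187 ≤ 2401.
k = 8: 3^k = 6561 and k^4 = 4096, so 6561 > 4096.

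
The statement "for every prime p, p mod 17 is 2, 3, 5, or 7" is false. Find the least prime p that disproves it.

p = 11

For p = 2, 3, 5, 7 the conclusion holds.
p = 11: 11 mod 17 = 11 — not in {2, 3, 5, 7}.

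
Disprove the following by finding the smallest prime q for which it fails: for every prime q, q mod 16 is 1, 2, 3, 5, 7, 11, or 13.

q = 31

We need the least prime q for which the claim fails.
For q = 2, 3, 5, 7, 11, 13, 17, 19, 23, 29 the conclusion holds.
q = 31: 31 mod 16 = 15 — not in {1, 2, 3, 5, 7, 11, 13}.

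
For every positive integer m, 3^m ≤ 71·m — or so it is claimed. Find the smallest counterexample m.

m = 6

We need the least positive integer m for which 3^m > 71·m.
The first 5 eligible values, up to m = 5, all satisfy the conclusion.
m = 6: 3^m = 729 and 71·m = 426, so 729 > 426.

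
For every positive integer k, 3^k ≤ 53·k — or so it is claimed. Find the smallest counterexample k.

The first 5 eligible values, up to k = 5, all satisfy the conclusion.
k = 6: 3^k = 729 and 53·k = 318, so 729 > 318.
Hence k = 6 is a counterexample.

k = 6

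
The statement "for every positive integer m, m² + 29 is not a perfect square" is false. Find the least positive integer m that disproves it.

m = 14

Check each positive integer m in order until m² + 29 is a perfect square.
The first 13 eligible values, up to m = 13, all satisfy the conclusion.
m = 14: 14² + 29 = 225 = 15², a perfect square.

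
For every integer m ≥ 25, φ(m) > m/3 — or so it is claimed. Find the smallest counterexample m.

Check each integer m ≥ 25 in order until the claim fails.
m = 25: φ(25) = 20 and 25/3 = 25/3, so φ(25) > 25/3.
m = 26: φ(26) = 12 and 26/3 = 26/3, so φ(26) > 26/3.
m = 27: φ(27) = 18 and 27/3 = 9, so φ(27) > 27/3.
m = 28: φ(28) = 12 and 28/3 = 28/3, so φ(28) > 28/3.
m = 29: φ(29) = 28 and 29/3 = 29/3, so φ(29) > 29/3.
m = 30: φ(30) = 8 and 30/3 = 10, so φ(30) ≤ 30/3.
So m = 30 is the smallest counterexample.

m = 30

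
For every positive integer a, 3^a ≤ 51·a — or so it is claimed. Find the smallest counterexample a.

a = 6

Check each positive integer a in order until 3^a > 51·a.
a = 1: 3^a = 3 and 51·a = 51, so 3 ≤ 51.
a = 2: 3^a = 9 and 51·a = 102, so 9 ≤ 102.
a = 3: 3^a = 27 and 51·a = 153, so 27 ≤ 153.
a = 4: 3^a = 81 and 51·a = 204, so 81 ≤ 204.
a = 5: 3^a = 243 and 51·a = 255, so 243 ≤ 255.
a = 6: 3^a = 729 and 51·a = 306, so 729 > 306.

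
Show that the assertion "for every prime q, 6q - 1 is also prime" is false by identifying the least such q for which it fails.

A counterexample is any prime q such that 6q - 1 is not prime; we check each in order.
The first 4 eligible values, up to q = 7, all satisfy the conclusion.
q = 11: 6q - 1 = 65 = 5 × 13, not prime.
So q = 11 is the smallest counterexample.

q = 11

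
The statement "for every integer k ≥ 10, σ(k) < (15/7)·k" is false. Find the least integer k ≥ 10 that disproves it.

A counterexample is any integer k ≥ 10 such that the claim fails; we check each in order.
k = 10: σ(10) = 18; 18 < 150/7.
k = 11: σ(11) = 12; 12 < 165/7.
k = 12: σ(12) = 28; 28 ≥ 180/7.
So k = 12 is the smallest counterexample.

k = 12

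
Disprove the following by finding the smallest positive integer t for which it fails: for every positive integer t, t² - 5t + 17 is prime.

t = 13

Check each positive integer t in order until t² - 5t + 17 is not prime.
For t = 1, 2, 3, 4, …, 10, 11, 12 the conclusion holds.
t = 13: t² - 5t + 17 = 121 = 11 × 11, composite.
So t = 13 is the smallest counterexample.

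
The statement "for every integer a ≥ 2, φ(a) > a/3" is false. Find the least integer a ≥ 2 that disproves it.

a = 2: φ(2) = 1 and 2/3 = 2/3, so φ(2) > 2/3.
a = 3: φ(3) = 2 and 3/3 = 1, so φ(3) > 3/3.
a = 4: φ(4) = 2 and 4/3 = 4/3, so φ(4) > 4/3.
a = 5: φ(5) = 4 and 5/3 = 5/3, so φ(5) > 5/3.
a = 6: φ(6) = 2 and 6/3 = 2, so φ(6) ≤ 6/3.
Thus a = 6 disproves the claim, and no smaller a works.

a = 6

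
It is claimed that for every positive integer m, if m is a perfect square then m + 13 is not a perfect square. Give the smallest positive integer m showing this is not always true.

Check each positive integer m in order until m is a perfect square but m + 13 is a perfect square.
m = 1: 1 + 13 = 14, not a perfect square.
m = 4: 4 + 13 = 17, not a perfect square.
m = 9: 9 + 13 = 22, not a perfect square.
m = 16: 16 + 13 = 29, not a perfect square.
m = 25: 25 + 13 = 38, not a perfect square.
m = 36: 36 = 6² and 36 + 13 = 49 = 7².

m = 36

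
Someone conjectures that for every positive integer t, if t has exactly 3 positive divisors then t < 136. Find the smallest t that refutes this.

t = 169

A counterexample is any positive integer t such that t has exactly 3 positive divisors but the claim fails; we check each in order.
For t = 4, 9, 25, 49, 121 the conclusion holds.
t = 169: τ(169) = 3; 169 ≥ 136.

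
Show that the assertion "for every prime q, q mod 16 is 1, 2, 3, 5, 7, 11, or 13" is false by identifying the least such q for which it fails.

q = 31

For q = 2, 3, 5, 7, 11, 13, 17, 19, 23, 29 the conclusion holds.
q = 31: 31 mod 16 = 15 — not in {1, 2, 3, 5, 7, 11, 13}.
So q = 31 is the smallest counterexample.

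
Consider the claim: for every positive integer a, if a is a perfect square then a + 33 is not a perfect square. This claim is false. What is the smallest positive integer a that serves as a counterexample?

a = 16

A counterexample is any positive integer a such that a is a perfect square but a + 33 is a perfect square; we check each in order.
For a = 1, 4, 9 the conclusion holds.
a = 16: 16 = 4² and 16 + 33 = 49 = 7².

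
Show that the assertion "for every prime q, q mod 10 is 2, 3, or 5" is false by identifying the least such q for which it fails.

q = 2: 2 mod 10 = 2.
q = 3: 3 mod 10 = 3.
q = 5: 5 mod 10 = 5.
q = 7: 7 mod 10 = 7 — not in {2, 3, 5}.
Hence q = 7 is a counterexample.

q = 7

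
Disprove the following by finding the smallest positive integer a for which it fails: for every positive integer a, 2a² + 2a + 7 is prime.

A counterexample is any positive integer a such that 2a² + 2a + 7 is not prime; we check each in order.
The first 5 eligible values, up to a = 5, all satisfy the conclusion.
a = 6: 2a² + 2a + 7 = 91 = 7 × 13, composite.
Hence a = 6 is a counterexample.

a = 6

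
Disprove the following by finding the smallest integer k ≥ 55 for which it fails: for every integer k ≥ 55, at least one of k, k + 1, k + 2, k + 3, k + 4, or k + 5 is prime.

k = 90

We need the least integer k ≥ 55 for which k, k + 1, k + 2, k + 3, k + 4, k + 5 are all composite.
The first 35 eligible values, up to k = 89, all satisfy the conclusion.
k = 90: 90 = 2 × 45; 91 = 7 × 13; 92 = 2 × 46; 93 = 3 × 31; 94 = 2 × 47; 95 = 5 × 19 — all composite.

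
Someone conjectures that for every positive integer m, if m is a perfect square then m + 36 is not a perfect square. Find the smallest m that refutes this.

m = 1: 1 + 36 = 37, not a perfect square.
m = 4: 4 + 36 = 40, not a perfect square.
m = 9: 9 + 36 = 45, not a perfect square.
m = 16: 16 + 36 = 52, not a perfect square.
m = 25: 25 + 36 = 61, not a perfect square.
m = 36: 36 + 36 = 72, not a perfect square.
m = 49: 49 + 36 = 85, not a perfect square.
m = 64: 64 = 8² and 64 + 36 = 100 = 10².

m = 64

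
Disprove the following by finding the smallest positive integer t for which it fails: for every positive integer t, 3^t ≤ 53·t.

t = 6

Check each positive integer t in order until 3^t > 53·t.
For t = 1, 2, 3, 4, 5 the conclusion holds.
t = 6: 3^t = 729 and 53·t = 318, so 729 > 318.
Hence t = 6 is a counterexample.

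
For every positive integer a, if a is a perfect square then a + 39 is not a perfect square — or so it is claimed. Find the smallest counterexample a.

A counterexample is any positive integer a such that a is a perfect square but a + 39 is a perfect square; we check each in order.
For a = 1, 4, 9, 16 the conclusion holds.
a = 25: 25 = 5² and 25 + 39 = 64 = 8².

a = 25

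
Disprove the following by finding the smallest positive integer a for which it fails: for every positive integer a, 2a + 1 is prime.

a = 4

For a = 1, 2, 3 the conclusion holds.
a = 4: 2a + 1 = 9 = 3 × 3, composite.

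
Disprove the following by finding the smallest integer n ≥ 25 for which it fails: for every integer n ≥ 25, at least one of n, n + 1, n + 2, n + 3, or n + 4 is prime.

For n = 25, 26, 27, 28, 29, 30, 31 the conclusion holds.
n = 32: 32 = 2 × 16; 33 = 3 × 11; 34 = 2 × 17; 35 = 5 × 7; 36 = 2 × 18 — all composite.
Hence n = 32 is a counterexample.

n = 32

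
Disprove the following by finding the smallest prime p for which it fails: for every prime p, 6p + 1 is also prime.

p = 19

Check each prime p in order until 6p + 1 is not prime.
The first 7 eligible values, up to p = 17, all satisfy the conclusion.
p = 19: 6p + 1 = 115 = 5 × 23, not prime.
Thus p = 19 disproves the claim, and no smaller p works.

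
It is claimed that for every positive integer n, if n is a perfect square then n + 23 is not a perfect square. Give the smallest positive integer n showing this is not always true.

n = 121

Check each positive integer n in order until n is a perfect square but n + 23 is a perfect square.
For n = 1, 4, 9, 16, 25, 36, 49, 64, 81, 100 the conclusion holds.
n = 121: 121 = 11² and 121 + 23 = 144 = 12².
Hence n = 121 is a counterexample.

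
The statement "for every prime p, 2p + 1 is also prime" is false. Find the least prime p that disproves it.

We need the least prime p for which 2p + 1 is not prime.
For p = 2, 3, 5 the conclusion holds.
p = 7: 2p + 1 = 15 = 3 × 5, not prime.

p = 7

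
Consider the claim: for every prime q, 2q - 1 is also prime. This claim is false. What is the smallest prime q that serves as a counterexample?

We need the least prime q for which 2q - 1 is not prime.
For q = 2, 3 the conclusion holds.
q = 5: 2q - 1 = 9 = 3 × 3, not prime.

q = 5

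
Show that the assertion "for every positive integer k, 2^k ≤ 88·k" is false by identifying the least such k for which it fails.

k = 10

We need the least positive integer k for which 2^k > 88·k.
For k = 1, 2, 3, 4, 5, 6, 7, 8, 9 the conclusion holds.
k = 10: 2^k = 1024 and 88·k = 880, so 1024 > 880.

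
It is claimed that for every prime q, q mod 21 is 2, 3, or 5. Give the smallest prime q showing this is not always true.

q = 7

Check each prime q in order until the claim fails.
q = 2: 2 mod 21 = 2.
q = 3: 3 mod 21 = 3.
q = 5: 5 mod 21 = 5.
q = 7: 7 mod 21 = 7 — not in {2, 3, 5}.
Thus q = 7 disproves the claim, and no smaller q works.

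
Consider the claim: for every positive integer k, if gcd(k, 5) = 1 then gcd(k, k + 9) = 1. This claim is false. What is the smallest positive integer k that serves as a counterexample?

Check each positive integer k in order until gcd(k, 5) = 1 but gcd(k, k + 9) > 1.
k = 1: gcd(1, 10) = 1.
k = 2: gcd(2, 11) = 1.
k = 3: gcd(3, 12) = 3.

k = 3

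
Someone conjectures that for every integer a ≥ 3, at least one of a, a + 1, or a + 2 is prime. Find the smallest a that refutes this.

a = 8

For a = 3, 4, 5, 6, 7 the conclusion holds.
a = 8: 8 = 2 × 4; 9 = 3 × 3; 10 = 2 × 5 — all composite.
Thus a = 8 disproves the claim, and no smaller a works.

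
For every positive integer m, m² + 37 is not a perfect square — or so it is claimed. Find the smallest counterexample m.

We need the least positive integer m for which m² + 37 is a perfect square.
For m = 1, 2, 3, 4, …, 15, 16, 17 the conclusion holds.
m = 18: 18² + 37 = 361 = 19², a perfect square.

m = 18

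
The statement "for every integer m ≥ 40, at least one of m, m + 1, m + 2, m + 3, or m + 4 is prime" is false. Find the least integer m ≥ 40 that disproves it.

Check each integer m ≥ 40 in order until m, m + 1, m + 2, m + 3, m + 4 are all composite.
The first 8 eligible values, up to m = 47, all satisfy the conclusion.
m = 48: 48 = 2 × 24; 49 = 7 × 7; 50 = 2 × 25; 51 = 3 × 17; 52 = 2 × 26 — all composite.

m = 48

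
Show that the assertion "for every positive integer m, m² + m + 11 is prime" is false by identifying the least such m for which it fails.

m = 10

We need the least positive integer m for which m² + m + 11 is not prime.
For m = 1, 2, 3, 4, 5, 6, 7, 8, 9 the conclusion holds.
m = 10: m² + m + 11 = 121 = 11 × 11, composite.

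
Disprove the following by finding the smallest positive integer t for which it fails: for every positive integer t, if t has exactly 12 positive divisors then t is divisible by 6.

t = 140

The first 8 eligible values, up to t = 132, all satisfy the conclusion.
t = 140: τ(140) = 12; 140 mod 6 = 2.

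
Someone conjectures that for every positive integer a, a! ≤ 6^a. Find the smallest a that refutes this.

a = 14

A counterexample is any positive integer a such that a! > 6^a; we check each in order.
For a = 1, 2, 3, 4, …, 11, 12, 13 the conclusion holds.
a = 14: a! = 87178291200 and 6^a = 78364164096, so 87178291200 > 78364164096.
Thus a = 14 disproves the claim, and no smaller a works.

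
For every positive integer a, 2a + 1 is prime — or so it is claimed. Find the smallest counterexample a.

a = 4

A counterexample is any positive integer a such that 2a + 1 is not prime; we check each in order.
For a = 1, 2, 3 the conclusion holds.
a = 4: 2a + 1 = 9 = 3 × 3, composite.
Thus a = 4 disproves the claim, and no smaller a works.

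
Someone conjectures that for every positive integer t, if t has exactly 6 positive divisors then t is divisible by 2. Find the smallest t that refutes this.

t = 45

We need the least positive integer t for which t has exactly 6 positive divisors but t is not divisible by 2.
The first 6 eligible values, up to t = 44, all satisfy the conclusion.
t = 45: τ(45) = 6; 45 mod 2 = 1.
Thus t = 45 disproves the claim, and no smaller t works.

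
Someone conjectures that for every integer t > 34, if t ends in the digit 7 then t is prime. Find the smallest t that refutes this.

t = 57

Check each integer t > 34 in order until t ends in the digit 7 but t is not prime.
For t = 37, 47 the conclusion holds.
t = 57: 57 ends in 7; 57 = 3 × 19, composite.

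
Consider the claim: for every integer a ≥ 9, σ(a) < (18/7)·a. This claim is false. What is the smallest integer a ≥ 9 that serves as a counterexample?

a = 48

A counterexample is any integer a ≥ 9 such that the claim fails; we check each in order.
For a = 9, 10, 11, 12, …, 45, 46, 47 the conclusion holds.
a = 48: σ(48) = 124; 124 ≥ 864/7.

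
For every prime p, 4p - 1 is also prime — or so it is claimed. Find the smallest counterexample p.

p = 7

A counterexample is any prime p such that 4p - 1 is not prime; we check each in order.
p = 2: 4p - 1 = 7, prime.
p = 3: 4p - 1 = 11, prime.
p = 5: 4p - 1 = 19, prime.
p = 7: 4p - 1 = 27 = 3 × 9, not prime.
Hence p = 7 is a counterexample.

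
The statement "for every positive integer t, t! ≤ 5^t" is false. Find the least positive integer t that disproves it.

Check each positive integer t in order until t! > 5^t.
For t = 1, 2, 3, 4, …, 9, 10, 11 the conclusion holds.
t = 12: t! = 479001600 and 5^t = 244140625, so 479001600 > 244140625.
Thus t = 12 disproves the claim, and no smaller t works.

t = 12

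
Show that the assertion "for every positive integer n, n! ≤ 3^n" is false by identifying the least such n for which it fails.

n = 7

We need the least positive integer n for which n! > 3^n.
For n = 1, 2, 3, 4, 5, 6 the conclusion holds.
n = 7: n! = 5040 and 3^n = 2187, so 5040 > 2187.
So n = 7 is the smallest counterexample.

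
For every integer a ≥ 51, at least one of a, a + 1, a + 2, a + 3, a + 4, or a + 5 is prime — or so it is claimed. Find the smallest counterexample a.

a = 90

We need the least integer a ≥ 51 for which a, a + 1, a + 2, a + 3, a + 4, a + 5 are all composite.
For a = 51, 52, 53, 54, …, 87, 88, 89 the conclusion holds.
a = 90: 90 = 2 × 45; 91 = 7 × 13; 92 = 2 × 46; 93 = 3 × 31; 94 = 2 × 47; 95 = 5 × 19 — all composite.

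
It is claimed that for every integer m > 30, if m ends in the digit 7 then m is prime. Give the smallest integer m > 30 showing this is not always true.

m = 57

m = 37: 37 ends in 7 and is prime.
m = 47: 47 ends in 7 and is prime.
m = 57: 57 ends in 7; 57 = 3 × 19, composite.
Hence m = 57 is a counterexample.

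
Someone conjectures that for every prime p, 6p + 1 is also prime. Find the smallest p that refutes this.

p = 19

Check each prime p in order until 6p + 1 is not prime.
For p = 2, 3, 5, 7, 11, 13, 17 the conclusion holds.
p = 19: 6p + 1 = 115 = 5 × 23, not prime.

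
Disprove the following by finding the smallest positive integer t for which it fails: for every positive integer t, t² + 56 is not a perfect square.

Check each positive integer t in order until t² + 56 is a perfect square.
The first 4 eligible values, up to t = 4, all satisfy the conclusion.
t = 5: 5² + 56 = 81 = 9², a perfect square.
So t = 5 is the smallest counterexample.

t = 5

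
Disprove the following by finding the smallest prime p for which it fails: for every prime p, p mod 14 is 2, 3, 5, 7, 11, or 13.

p = 23

Check each prime p in order until the claim fails.
The first 8 eligible values, up to p = 19, all satisfy the conclusion.
p = 23: 23 mod 14 = 9 — not in {2, 3, 5, 7, 11, 13}.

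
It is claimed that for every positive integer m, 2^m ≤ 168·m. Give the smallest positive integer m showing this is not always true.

m = 11

For m = 1, 2, 3, 4, 5, 6, 7, 8, 9, 10 the conclusion holds.
m = 11: 2^m = 2048 and 168·m = 1848, so 2048 > 1848.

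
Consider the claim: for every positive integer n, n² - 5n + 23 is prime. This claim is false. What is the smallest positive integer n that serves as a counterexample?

For n = 1, 2, 3, 4, …, 16, 17, 18 the conclusion holds.
n = 19: n² - 5n + 23 = 289 = 17 × 17, composite.
So n = 19 is the smallest counterexample.

n = 19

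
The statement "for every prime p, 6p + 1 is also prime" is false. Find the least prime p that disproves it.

We need the least prime p for which 6p + 1 is not prime.
The first 7 eligible values, up to p = 17, all satisfy the conclusion.
p = 19: 6p + 1 = 115 = 5 × 23, not prime.
Hence p = 19 is a counterexample.

p = 19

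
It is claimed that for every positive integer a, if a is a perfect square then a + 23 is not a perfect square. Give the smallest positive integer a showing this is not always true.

a = 121

Check each positive integer a in order until a is a perfect square but a + 23 is a perfect square.
For a = 1, 4, 9, 16, 25, 36, 49, 64, 81, 100 the conclusion holds.
a = 121: 121 = 11² and 121 + 23 = 144 = 12².
So a = 121 is the smallest counterexample.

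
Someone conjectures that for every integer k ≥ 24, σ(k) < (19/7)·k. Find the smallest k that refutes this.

Check each integer k ≥ 24 in order until the claim fails.
The first 36 eligible values, up to k = 59, all satisfy the conclusion.
k = 60: σ(60) = 168; 168 ≥ 1140/7.

k = 60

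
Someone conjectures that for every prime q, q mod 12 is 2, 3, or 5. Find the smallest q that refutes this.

q = 7

A counterexample is any prime q such that the claim fails; we check each in order.
q = 2: 2 mod 12 = 2.
q = 3: 3 mod 12 = 3.
q = 5: 5 mod 12 = 5.
q = 7: 7 mod 12 = 7 — not in {2, 3, 5}.
So q = 7 is the smallest counterexample.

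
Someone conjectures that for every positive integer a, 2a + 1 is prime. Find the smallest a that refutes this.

Check each positive integer a in order until 2a + 1 is not prime.
For a = 1, 2, 3 the conclusion holds.
a = 4: 2a + 1 = 9 = 3 × 3, composite.

a = 4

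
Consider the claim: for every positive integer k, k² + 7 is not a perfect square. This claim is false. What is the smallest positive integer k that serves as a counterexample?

A counterexample is any positive integer k such that k² + 7 is a perfect square; we check each in order.
k = 1: 1² + 7 = 8, not a perfect square.
k = 2: 2² + 7 = 11, not a perfect square.
k = 3: 3² + 7 = 16 = 4², a perfect square.
Hence k = 3 is a counterexample.

k = 3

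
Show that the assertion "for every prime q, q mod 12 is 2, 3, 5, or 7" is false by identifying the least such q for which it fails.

Check each prime q in order until the claim fails.
The first 4 eligible values, up to q = 7, all satisfy the conclusion.
q = 11: 11 mod 12 = 11 — not in {2, 3, 5, 7}.

q = 11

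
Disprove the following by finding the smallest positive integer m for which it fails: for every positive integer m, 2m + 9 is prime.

m = 1: 2m + 9 = 11, prime.
m = 2: 2m + 9 = 13, prime.
m = 3: 2m + 9 = 15 = 3 × 5, composite.
Thus m = 3 disproves the claim, and no smaller m works.

m = 3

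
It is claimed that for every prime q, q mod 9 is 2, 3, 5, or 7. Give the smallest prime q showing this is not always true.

q = 13

Check each prime q in order until the claim fails.
The first 5 eligible values, up to q = 11, all satisfy the conclusion.
q = 13: 13 mod 9 = 4 — not in {2, 3, 5, 7}.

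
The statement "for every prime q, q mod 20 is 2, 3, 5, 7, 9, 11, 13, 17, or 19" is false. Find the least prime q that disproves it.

q = 41

A counterexample is any prime q such that the claim fails; we check each in order.
For q = 2, 3, 5, 7, …, 29, 31, 37 the conclusion holds.
q = 41: 41 mod 20 = 1 — not in {2, 3, 5, 7, 9, 11, 13, 17, 19}.
Thus q = 41 disproves the claim, and no smaller q works.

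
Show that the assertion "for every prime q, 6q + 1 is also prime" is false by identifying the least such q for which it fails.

A counterexample is any prime q such that 6q + 1 is not prime; we check each in order.
For q = 2, 3, 5, 7, 11, 13, 17 the conclusion holds.
q = 19: 6q + 1 = 115 = 5 × 23, not prime.
So q = 19 is the smallest counterexample.

q = 19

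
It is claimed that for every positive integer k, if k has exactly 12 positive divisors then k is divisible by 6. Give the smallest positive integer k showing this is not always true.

k = 140

We need the least positive integer k for which k has exactly 12 positive divisors but k is not divisible by 6.
For k = 60, 72, 84, 90, 96, 108, 126, 132 the conclusion holds.
k = 140: τ(140) = 12; 140 mod 6 = 2.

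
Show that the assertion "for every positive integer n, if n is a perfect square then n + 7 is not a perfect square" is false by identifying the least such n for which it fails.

n = 1: 1 + 7 = 8, not a perfect square.
n = 4: 4 + 7 = 11, not a perfect square.
n = 9: 9 = 3² and 9 + 7 = 16 = 4².
Hence n = 9 is a counterexample.

n = 9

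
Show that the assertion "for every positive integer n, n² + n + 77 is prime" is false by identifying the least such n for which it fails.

For n = 1, 2, 3, 4, 5 the conclusion holds.
n = 6: n² + n + 77 = 119 = 7 × 17, composite.
Hence n = 6 is a counterexample.

n = 6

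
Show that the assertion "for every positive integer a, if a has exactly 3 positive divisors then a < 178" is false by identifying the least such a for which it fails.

A counterexample is any positive integer a such that a has exactly 3 positive divisors but the claim fails; we check each in order.
The first 6 eligible values, up to a = 169, all satisfy the conclusion.
a = 289: τ(289) = 3; 289 ≥ 178.
Thus a = 289 disproves the claim, and no smaller a works.

a = 289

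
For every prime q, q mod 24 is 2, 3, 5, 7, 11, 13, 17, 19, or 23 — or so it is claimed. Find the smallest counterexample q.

A counterexample is any prime q such that the claim fails; we check each in order.
For q = 2, 3, 5, 7, …, 61, 67, 71 the conclusion holds.
q = 73: 73 mod 24 = 1 — not in {2, 3, 5, 7, 11, 13, 17, 19, 23}.
Hence q = 73 is a counterexample.

q = 73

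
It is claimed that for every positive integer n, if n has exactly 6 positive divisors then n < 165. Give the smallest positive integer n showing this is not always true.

n = 171

We need the least positive integer n for which n has exactly 6 positive divisors but the claim fails.
The first 23 eligible values, up to n = 164, all satisfy the conclusion.
n = 171: τ(171) = 6; 171 ≥ 165.
Thus n = 171 disproves the claim, and no smaller n works.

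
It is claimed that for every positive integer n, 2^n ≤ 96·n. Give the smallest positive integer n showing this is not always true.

n = 10

The first 9 eligible values, up to n = 9, all satisfy the conclusion.
n = 10: 2^n = 1024 and 96·n = 960, so 1024 > 960.
Thus n = 10 disproves the claim, and no smaller n works.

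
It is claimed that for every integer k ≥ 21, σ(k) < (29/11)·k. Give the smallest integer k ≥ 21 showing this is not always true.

The first 39 eligible values, up to k = 59, all satisfy the conclusion.
k = 60: σ(60) = 168; 168 ≥ 1740/11.
So k = 60 is the smallest counterexample.

k = 60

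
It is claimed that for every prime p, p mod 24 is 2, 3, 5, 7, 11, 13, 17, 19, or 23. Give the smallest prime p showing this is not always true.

p = 73

We need the least prime p for which the claim fails.
For p = 2, 3, 5, 7, …, 61, 67, 71 the conclusion holds.
p = 73: 73 mod 24 = 1 — not in {2, 3, 5, 7, 11, 13, 17, 19, 23}.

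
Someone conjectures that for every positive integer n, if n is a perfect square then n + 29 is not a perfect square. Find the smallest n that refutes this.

n = 196

For n = 1, 4, 9, 16, …, 121, 144, 169 the conclusion holds.
n = 196: 196 = 14² and 196 + 29 = 225 = 15².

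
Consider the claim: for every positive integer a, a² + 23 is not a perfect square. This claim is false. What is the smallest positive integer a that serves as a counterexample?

a = 11

Check each positive integer a in order until a² + 23 is a perfect square.
For a = 1, 2, 3, 4, 5, 6, 7, 8, 9, 10 the conclusion holds.
a = 11: 11² + 23 = 144 = 12², a perfect square.
So a = 11 is the smallest counterexample.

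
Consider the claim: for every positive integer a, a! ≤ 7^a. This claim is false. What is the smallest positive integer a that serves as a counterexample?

We need the least positive integer a for which a! > 7^a.
For a = 1, 2, 3, 4, …, 14, 15, 16 the conclusion holds.
a = 17: a! = 355687428096000 and 7^a = 232630513987207, so 355687428096000 > 232630513987207.

a = 17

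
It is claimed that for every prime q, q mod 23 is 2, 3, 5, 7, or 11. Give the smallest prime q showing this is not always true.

The first 5 eligible values, up to q = 11, all satisfy the conclusion.
q = 13: 13 mod 23 = 13 — not in {2, 3, 5, 7, 11}.

q = 13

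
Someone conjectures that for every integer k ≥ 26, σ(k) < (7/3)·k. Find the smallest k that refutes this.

k = 30

k = 26: σ(26) = 42; 42 < 182/3.
k = 27: σ(27) = 40; 40 < 63.
k = 28: σ(28) = 56; 56 < 196/3.
k = 29: σ(29) = 30; 30 < 203/3.
k = 30: σ(30) = 72; 72 ≥ 70.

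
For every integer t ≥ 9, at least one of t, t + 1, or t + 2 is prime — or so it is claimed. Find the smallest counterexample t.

The first 5 eligible values, up to t = 13, all satisfy the conclusion.
t = 14: 14 = 2 × 7; 15 = 3 × 5; 16 = 2 × 8 — all composite.
Thus t = 14 disproves the claim, and no smaller t works.

t = 14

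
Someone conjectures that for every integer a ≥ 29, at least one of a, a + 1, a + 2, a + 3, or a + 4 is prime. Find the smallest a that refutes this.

We need the least integer a ≥ 29 for which a, a + 1, a + 2, a + 3, a + 4 are all composite.
For a = 29, 30, 31 the conclusion holds.
a = 32: 32 = 2 × 16; 33 = 3 × 11; 34 = 2 × 17; 35 = 5 × 7; 36 = 2 × 18 — all composite.
Hence a = 32 is a counterexample.

a = 32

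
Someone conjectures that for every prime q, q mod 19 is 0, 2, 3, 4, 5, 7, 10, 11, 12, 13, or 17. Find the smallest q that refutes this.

Check each prime q in order until the claim fails.
The first 11 eligible values, up to q = 31, all satisfy the conclusion.
q = 37: 37 mod 19 = 18 — not in {0, 2, 3, 4, 5, 7, 10, 11, 12, 13, 17}.
Hence q = 37 is a counterexample.

q = 37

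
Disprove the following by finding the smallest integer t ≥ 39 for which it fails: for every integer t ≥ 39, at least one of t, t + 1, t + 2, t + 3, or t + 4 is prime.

t = 48

For t = 39, 40, 41, 42, 43, 44, 45, 46, 47 the conclusion holds.
t = 48: 48 = 2 × 24; 49 = 7 × 7; 50 = 2 × 25; 51 = 3 × 17; 52 = 2 × 26 — all composite.
Thus t = 48 disproves the claim, and no smaller t works.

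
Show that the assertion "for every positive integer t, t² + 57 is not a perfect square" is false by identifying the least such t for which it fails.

Check each positive integer t in order until t² + 57 is a perfect square.
For t = 1, 2, 3, 4, 5, 6, 7 the conclusion holds.
t = 8: 8² + 57 = 121 = 11², a perfect square.
So t = 8 is the smallest counterexample.

t = 8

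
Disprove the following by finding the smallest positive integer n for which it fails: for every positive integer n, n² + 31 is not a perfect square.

Check each positive integer n in order until n² + 31 is a perfect square.
The first 14 eligible values, up to n = 14, all satisfy the conclusion.
n = 15: 15² + 31 = 256 = 16², a perfect square.
Thus n = 15 disproves the claim, and no smaller n works.

n = 15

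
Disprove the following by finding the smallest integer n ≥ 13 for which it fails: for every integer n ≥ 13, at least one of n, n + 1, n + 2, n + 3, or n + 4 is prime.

A counterexample is any integer n ≥ 13 such that n, n + 1, n + 2, n + 3, n + 4 are all composite; we check each in order.
For n = 13, 14, 15, 16, …, 21, 22, 23 the conclusion holds.
n = 24: 24 = 2 × 12; 25 = 5 × 5; 26 = 2 × 13; 27 = 3 × 9; 28 = 2 × 14 — all composite.
So n = 24 is the smallest counterexample.

n = 24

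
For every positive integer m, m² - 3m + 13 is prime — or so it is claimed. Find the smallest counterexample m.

m = 12

A counterexample is any positive integer m such that m² - 3m + 13 is not prime; we check each in order.
For m = 1, 2, 3, 4, …, 9, 10, 11 the conclusion holds.
m = 12: m² - 3m + 13 = 121 = 11 × 11, composite.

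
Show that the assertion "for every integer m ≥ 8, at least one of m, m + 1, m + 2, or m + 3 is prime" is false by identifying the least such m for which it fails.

Check each integer m ≥ 8 in order until m, m + 1, m + 2, m + 3 are all composite.
The first 16 eligible values, up to m = 23, all satisfy the conclusion.
m = 24: 24 = 2 × 12; 25 = 5 × 5; 26 = 2 × 13; 27 = 3 × 9 — all composite.
So m = 24 is the smallest counterexample.

m = 24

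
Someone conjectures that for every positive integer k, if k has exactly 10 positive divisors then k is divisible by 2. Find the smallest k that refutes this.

k = 405

A counterexample is any positive integer k such that k has exactly 10 positive divisors but k is not divisible by 2; we check each in order.
For k = 48, 80, 112, 162, 176, 208, 272, 304, 368 the conclusion holds.
k = 405: τ(405) = 10; 405 mod 2 = 1.
So k = 405 is the smallest counterexample.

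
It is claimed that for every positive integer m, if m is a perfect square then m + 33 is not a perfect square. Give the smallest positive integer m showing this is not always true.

m = 16

A counterexample is any positive integer m such that m is a perfect square but m + 33 is a perfect square; we check each in order.
For m = 1, 4, 9 the conclusion holds.
m = 16: 16 = 4² and 16 + 33 = 49 = 7².
Hence m = 16 is a counterexample.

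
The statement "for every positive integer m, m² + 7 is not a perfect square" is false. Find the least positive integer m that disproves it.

m = 3

For m = 1, 2 the conclusion holds.
m = 3: 3² + 7 = 16 = 4², a perfect square.
Thus m = 3 disproves the claim, and no smaller m works.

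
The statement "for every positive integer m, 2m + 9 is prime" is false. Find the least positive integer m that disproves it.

We need the least positive integer m for which 2m + 9 is not prime.
m = 1: 2m + 9 = 11, prime.
m = 2: 2m + 9 = 13, prime.
m = 3: 2m + 9 = 15 = 3 × 5, composite.

m = 3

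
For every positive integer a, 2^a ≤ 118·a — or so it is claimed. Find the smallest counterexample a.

We need the least positive integer a for which 2^a > 118·a.
For a = 1, 2, 3, 4, 5, 6, 7, 8, 9, 10 the conclusion holds.
a = 11: 2^a = 2048 and 118·a = 1298, so 2048 > 1298.
Hence a = 11 is a counterexample.

a = 11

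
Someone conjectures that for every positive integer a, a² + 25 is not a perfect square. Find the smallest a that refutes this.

a = 12

A counterexample is any positive integer a such that a² + 25 is a perfect square; we check each in order.
For a = 1, 2, 3, 4, …, 9, 10, 11 the conclusion holds.
a = 12: 12² + 25 = 169 = 13², a perfect square.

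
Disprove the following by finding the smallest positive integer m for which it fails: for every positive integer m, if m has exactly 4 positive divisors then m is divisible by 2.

We need the least positive integer m for which m has exactly 4 positive divisors but m is not divisible by 2.
The first 4 eligible values, up to m = 14, all satisfy the conclusion.
m = 15: τ(15) = 4; 15 mod 2 = 1.

m = 15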